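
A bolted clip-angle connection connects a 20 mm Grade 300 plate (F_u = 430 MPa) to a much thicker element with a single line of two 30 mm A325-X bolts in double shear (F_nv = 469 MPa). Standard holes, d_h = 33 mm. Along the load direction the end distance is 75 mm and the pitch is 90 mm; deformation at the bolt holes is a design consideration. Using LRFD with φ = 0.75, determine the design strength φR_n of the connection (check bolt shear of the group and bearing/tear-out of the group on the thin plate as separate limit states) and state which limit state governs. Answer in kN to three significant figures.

894 kN (bearing governs)

Bolt shear: A_b = π·30²/4 = 706.9 mm²; R_n = 469 × 706.9 × 2 × 2 / 1000 = 1326 kN → 0.75 × 1326 = 995 kN.
Bearing (1.2 l_c t F_u ≤ 2.4 d t F_u): upper limit = 2.4·30·20·430 / 1000 = 619.2 kN.
  Edge l_c = 75 − 33/2 = 58.5 → r_n = 603.7 kN; interior l_c = 90 − 33 = 57 → r_n = 588.2 kN.
  R_n,bearing = 1·603.7 + 1·588.2 = 1192 kN → 0.75 × 1192 = 894 kN.
Bearing governs: 894 kN.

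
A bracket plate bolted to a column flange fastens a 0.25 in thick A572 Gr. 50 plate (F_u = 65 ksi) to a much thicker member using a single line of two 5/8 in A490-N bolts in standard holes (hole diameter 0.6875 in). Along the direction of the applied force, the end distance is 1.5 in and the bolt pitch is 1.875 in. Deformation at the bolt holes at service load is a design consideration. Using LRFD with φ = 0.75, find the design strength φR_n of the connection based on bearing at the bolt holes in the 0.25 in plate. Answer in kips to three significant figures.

34.3 kips

Per bolt r_n = 1.2 l_c t F_u ≤ 2.4 d t F_u; upper limit = 2.4 × 0.625 × 0.25 × 65 = 24.38 kips.
Edge bolt: l_c = 1.5 − 0.6875/2 = 1.156 in → 1.2 × 1.156 × 0.25 × 65 = 22.55 → r_n = 22.55 kips.
Interior bolts: l_c = 1.875 − 0.6875 = 1.188 in → 1.2 × 1.188 × 0.25 × 65 = 23.16 → r_n = 23.16 kips.
R_n = 1 × 22.55 + 1 × 23.16 = 45.7 kips.
Design strength φR_n = 0.75 × 45.7 = 34.3 kips.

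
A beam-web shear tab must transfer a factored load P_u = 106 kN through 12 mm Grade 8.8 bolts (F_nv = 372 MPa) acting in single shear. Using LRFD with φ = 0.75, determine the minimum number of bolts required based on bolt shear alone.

A_b = π·12²/4 = 113.1 mm².
Per-bolt design strength φR_n = 0.75 × 372 × 113.1 × 1 / 1000 = 31.55 kN.
n ≥ 106 / 31.55 = 3.359 → use 4 bolts.

4 bolts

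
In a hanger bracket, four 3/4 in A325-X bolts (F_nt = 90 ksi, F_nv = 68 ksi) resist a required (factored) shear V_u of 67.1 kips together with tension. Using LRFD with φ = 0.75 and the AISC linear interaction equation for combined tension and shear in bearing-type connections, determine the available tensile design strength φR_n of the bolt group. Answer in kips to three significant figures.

A_b = π·0.75²/4 = 0.4418 in²; f_rv = 67.1 / (4 × 0.4418) = 37.97 ksi.
F'_nt = 1.3 F_nt − (F_nt / φF_nv) f_rv = 1.3·90 − (90/(0.75·68))·37.97 = 49.99 ksi, capped at F_nt → F'_nt = 49.99 ksi.
R_n = F'_nt · A_b · n = 49.99 × 0.4418 × 4 = 88.34 kips.
Design strength φR_n = 0.75 × 88.34 = 66.3 kips.

66.3 kips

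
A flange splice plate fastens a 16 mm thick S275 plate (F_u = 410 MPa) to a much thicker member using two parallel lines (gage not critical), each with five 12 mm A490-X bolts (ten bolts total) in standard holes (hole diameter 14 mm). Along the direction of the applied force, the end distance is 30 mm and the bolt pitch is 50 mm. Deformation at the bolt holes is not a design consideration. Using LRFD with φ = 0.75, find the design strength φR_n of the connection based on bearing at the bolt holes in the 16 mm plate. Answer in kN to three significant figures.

1760 kN

Per bolt r_n = 1.5 l_c t F_u ≤ 3.0 d t F_u; upper limit = 3.0 × 12 × 16 × 410 / 1000 = 236.2 kN.
Edge bolt: l_c = 30 − 14/2 = 23 mm → 1.5 × 23 × 16 × 410 / 1000 = 226.3 → r_n = 226.3 kN.
Interior bolts: l_c = 50 − 14 = 36 mm → 1.5 × 36 × 16 × 410 / 1000 = 354.2 → r_n = 236.2 kN.
R_n = 2 × 226.3 + 8 × 236.2 = 2342 kN.
Design strength φR_n = 0.75 × 2342 = 1760 kN.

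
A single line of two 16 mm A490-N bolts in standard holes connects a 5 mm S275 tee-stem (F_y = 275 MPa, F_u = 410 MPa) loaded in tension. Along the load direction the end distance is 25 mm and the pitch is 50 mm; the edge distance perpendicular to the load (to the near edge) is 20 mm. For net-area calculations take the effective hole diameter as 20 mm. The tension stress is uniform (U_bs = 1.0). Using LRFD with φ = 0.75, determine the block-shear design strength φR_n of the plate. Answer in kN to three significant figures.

56.9 kN

Shear plane L_v = 25 + 1·50 = 75 mm; A_gv = 75 × 5 = 375 mm².
A_nv = (75 − 1.5·20) × 5 = 225 mm².
A_nt = (20 − 0.5·20) × 5 = 50 mm².
0.6 F_u A_nv = 55.35 kN; 0.6 F_y A_gv = 61.88 kN → shear rupture governs the shear term.
R_n = 55.35 + 1.0 × 410 × 50 / 1000 = 75.85 kN.
Design strength φR_n = 0.75 × 75.85 = 56.9 kN.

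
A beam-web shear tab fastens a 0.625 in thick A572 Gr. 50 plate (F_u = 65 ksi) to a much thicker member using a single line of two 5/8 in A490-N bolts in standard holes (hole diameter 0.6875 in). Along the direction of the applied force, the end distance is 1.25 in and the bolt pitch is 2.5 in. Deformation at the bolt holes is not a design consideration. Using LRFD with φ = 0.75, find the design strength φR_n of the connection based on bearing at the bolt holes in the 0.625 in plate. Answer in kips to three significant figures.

Per bolt r_n = 1.5 l_c t F_u ≤ 3.0 d t F_u; upper limit = 3.0 × 0.625 × 0.625 × 65 = 76.17 kips.
Edge bolt: l_c = 1.25 − 0.6875/2 = 0.9062 in → 1.5 × 0.9062 × 0.625 × 65 = 55.22 → r_n = 55.22 kips.
Interior bolts: l_c = 2.5 − 0.6875 = 1.812 in → 1.5 × 1.812 × 0.625 × 65 = 110.4 → r_n = 76.17 kips.
R_n = 1 × 55.22 + 1 × 76.17 = 131.4 kips.
Design strength φR_n = 0.75 × 131.4 = 98.5 kips.

98.5 kips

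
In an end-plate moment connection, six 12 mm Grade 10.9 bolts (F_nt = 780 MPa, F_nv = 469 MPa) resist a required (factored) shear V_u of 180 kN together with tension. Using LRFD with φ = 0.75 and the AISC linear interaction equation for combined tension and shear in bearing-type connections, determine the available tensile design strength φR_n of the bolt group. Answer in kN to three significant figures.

A_b = π·12²/4 = 113.1 mm²; f_rv = 180 × 1000 / (6 × 113.1) = 265.3 MPa.
F'_nt = 1.3 F_nt − (F_nt / φF_nv) f_rv = 1.3·780 − (780/(0.75·469))·265.3 = 425.8 MPa, capped at F_nt → F'_nt = 425.8 MPa.
R_n = F'_nt · A_b · n = 425.8 × 113.1 × 6 / 1000 = 288.9 kN.
Design strength φR_n = 0.75 × 288.9 = 217 kN.

217 kN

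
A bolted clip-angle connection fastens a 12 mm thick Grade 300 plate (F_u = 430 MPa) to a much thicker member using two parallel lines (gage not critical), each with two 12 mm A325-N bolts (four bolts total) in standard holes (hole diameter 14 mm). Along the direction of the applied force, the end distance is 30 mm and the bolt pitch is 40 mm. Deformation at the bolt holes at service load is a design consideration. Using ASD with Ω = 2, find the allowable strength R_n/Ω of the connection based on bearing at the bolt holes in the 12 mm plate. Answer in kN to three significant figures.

291 kN

Per bolt r_n = 1.2 l_c t F_u ≤ 2.4 d t F_u; upper limit = 2.4 × 12 × 12 × 430 / 1000 = 148.6 kN.
Edge bolt: l_c = 30 − 14/2 = 23 mm → 1.2 × 23 × 12 × 430 / 1000 = 142.4 → r_n = 142.4 kN.
Interior bolts: l_c = 40 − 14 = 26 mm → 1.2 × 26 × 12 × 430 / 1000 = 161 → r_n = 148.6 kN.
R_n = 2 × 142.4 + 2 × 148.6 = 582 kN.
Allowable strength R_n/Ω = 582 / 2 = 291 kN.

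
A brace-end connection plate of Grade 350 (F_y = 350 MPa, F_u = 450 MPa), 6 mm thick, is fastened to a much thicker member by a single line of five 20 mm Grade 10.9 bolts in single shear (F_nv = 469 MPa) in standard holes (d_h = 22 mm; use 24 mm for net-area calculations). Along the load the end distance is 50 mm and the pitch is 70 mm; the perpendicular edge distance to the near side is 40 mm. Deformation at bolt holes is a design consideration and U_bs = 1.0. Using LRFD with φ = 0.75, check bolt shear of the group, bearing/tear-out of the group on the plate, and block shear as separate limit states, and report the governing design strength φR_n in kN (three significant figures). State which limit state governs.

326 kN (block shear governs)

Bolt shear: A_b = π·20²/4 = 314.2 mm²; R_n = 469 × 314.2 × 5 × 1 / 1000 = 736.7 kN → 0.75 × 736.7 = 553 kN.
Bearing: edge l_c = 39, r_n = 126.4 kN; interior l_c = 48, r_n = 129.6 kN; R_n = 126.4 + 4·129.6 = 644.8 kN → 484 kN.
Block shear: A_gv = 1980, A_nv = 1332, A_nt = 168 mm²; R_n = min(0.6F_uA_nv, 0.6F_yA_gv) + U_bs·F_u·A_nt = 435.2 kN → 326 kN.
Block shear governs: 326 kN.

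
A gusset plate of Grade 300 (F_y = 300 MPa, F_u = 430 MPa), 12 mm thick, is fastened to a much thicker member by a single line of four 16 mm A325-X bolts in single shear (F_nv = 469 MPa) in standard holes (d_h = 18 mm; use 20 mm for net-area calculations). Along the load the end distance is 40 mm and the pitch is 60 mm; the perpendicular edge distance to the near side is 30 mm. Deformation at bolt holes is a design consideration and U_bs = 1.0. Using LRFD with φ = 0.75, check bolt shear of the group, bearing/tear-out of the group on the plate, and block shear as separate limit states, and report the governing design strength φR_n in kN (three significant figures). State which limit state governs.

Bolt shear: A_b = π·16²/4 = 201.1 mm²; R_n = 469 × 201.1 × 4 × 1 / 1000 = 377.2 kN → 0.75 × 377.2 = 283 kN.
Bearing: edge l_c = 31, r_n = 192 kN; interior l_c = 42, r_n = 198.1 kN; R_n = 192 + 3·198.1 = 786.4 kN → 590 kN.
Block shear: A_gv = 2640, A_nv = 1800, A_nt = 240 mm²; R_n = min(0.6F_uA_nv, 0.6F_yA_gv) + U_bs·F_u·A_nt = 567.6 kN → 426 kN.
Bolt shear governs: 283 kN.

283 kN (bolt shear governs)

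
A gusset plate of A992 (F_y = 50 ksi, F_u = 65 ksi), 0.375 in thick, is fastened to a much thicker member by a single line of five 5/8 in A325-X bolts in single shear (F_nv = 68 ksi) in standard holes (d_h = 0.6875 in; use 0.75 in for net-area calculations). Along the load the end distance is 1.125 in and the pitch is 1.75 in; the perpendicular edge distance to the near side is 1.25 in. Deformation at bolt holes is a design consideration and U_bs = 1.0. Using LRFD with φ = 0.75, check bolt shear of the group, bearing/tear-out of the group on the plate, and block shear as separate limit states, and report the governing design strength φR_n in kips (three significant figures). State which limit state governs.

68.1 kips (block shear governs)

Bolt shear: A_b = π·0.625²/4 = 0.3068 in²; R_n = 68 × 0.3068 × 5 × 1 = 104.3 kips → 0.75 × 104.3 = 78.2 kips.
Bearing: edge l_c = 0.7812, r_n = 22.85 kips; interior l_c = 1.062, r_n = 31.08 kips; R_n = 22.85 + 4·31.08 = 147.2 kips → 110 kips.
Block shear: A_gv = 3.047, A_nv = 1.781, A_nt = 0.3281 in²; R_n = min(0.6F_uA_nv, 0.6F_yA_gv) + U_bs·F_u·A_nt = 90.8 kips → 68.1 kips.
Block shear governs: 68.1 kips.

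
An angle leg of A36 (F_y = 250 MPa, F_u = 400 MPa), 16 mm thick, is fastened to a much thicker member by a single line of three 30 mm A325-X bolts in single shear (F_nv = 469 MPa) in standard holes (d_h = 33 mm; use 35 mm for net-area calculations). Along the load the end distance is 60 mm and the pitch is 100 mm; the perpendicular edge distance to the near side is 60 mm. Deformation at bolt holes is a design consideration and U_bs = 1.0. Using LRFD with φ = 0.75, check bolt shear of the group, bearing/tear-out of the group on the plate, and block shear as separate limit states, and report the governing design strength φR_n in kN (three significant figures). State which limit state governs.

Bolt shear: A_b = π·30²/4 = 706.9 mm²; R_n = 469 × 706.9 × 3 × 1 / 1000 = 994.5 kN → 0.75 × 994.5 = 746 kN.
Bearing: edge l_c = 43.5, r_n = 334.1 kN; interior l_c = 67, r_n = 460.8 kN; R_n = 334.1 + 2·460.8 = 1256 kN → 942 kN.
Block shear: A_gv = 4160, A_nv = 2760, A_nt = 680 mm²; R_n = min(0.6F_uA_nv, 0.6F_yA_gv) + U_bs·F_u·A_nt = 896 kN → 672 kN.
Block shear governs: 672 kN.

672 kN (block shear governs)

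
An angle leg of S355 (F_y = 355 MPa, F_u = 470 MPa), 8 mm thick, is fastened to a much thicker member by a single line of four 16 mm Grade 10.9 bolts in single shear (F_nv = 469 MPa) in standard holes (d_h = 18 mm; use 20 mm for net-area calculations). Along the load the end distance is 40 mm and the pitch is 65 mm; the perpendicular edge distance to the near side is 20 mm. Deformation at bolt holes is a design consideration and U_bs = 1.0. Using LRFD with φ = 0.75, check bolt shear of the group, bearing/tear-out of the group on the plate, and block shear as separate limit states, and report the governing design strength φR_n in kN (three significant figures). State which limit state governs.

Bolt shear: A_b = π·16²/4 = 201.1 mm²; R_n = 469 × 201.1 × 4 × 1 / 1000 = 377.2 kN → 0.75 × 377.2 = 283 kN.
Bearing: edge l_c = 31, r_n = 139.9 kN; interior l_c = 47, r_n = 144.4 kN; R_n = 139.9 + 3·144.4 = 573 kN → 430 kN.
Block shear: A_gv = 1880, A_nv = 1320, A_nt = 80 mm²; R_n = min(0.6F_uA_nv, 0.6F_yA_gv) + U_bs·F_u·A_nt = 409.8 kN → 307 kN.
Bolt shear governs: 283 kN.

283 kN (bolt shear governs)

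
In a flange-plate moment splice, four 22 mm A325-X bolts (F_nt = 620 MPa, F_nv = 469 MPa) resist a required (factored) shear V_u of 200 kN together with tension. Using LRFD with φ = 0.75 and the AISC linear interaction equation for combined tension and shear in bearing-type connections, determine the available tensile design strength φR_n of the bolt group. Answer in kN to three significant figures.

655 kN

A_b = π·22²/4 = 380.1 mm²; f_rv = 200 × 1000 / (4 × 380.1) = 131.5 MPa.
F'_nt = 1.3 F_nt − (F_nt / φF_nv) f_rv = 1.3·620 − (620/(0.75·469))·131.5 = 574.2 MPa, capped at F_nt → F'_nt = 574.2 MPa.
R_n = F'_nt · A_b · n = 574.2 × 380.1 × 4 / 1000 = 873 kN.
Design strength φR_n = 0.75 × 873 = 655 kN.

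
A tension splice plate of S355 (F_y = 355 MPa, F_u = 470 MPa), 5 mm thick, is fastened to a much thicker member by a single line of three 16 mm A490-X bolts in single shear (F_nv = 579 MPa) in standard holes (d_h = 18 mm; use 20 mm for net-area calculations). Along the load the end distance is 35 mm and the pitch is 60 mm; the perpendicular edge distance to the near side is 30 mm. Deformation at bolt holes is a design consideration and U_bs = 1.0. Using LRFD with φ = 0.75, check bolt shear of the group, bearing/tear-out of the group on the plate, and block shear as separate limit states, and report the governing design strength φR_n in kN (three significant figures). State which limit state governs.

146 kN (block shear governs)

Bolt shear: A_b = π·16²/4 = 201.1 mm²; R_n = 579 × 201.1 × 3 × 1 / 1000 = 349.2 kN → 0.75 × 349.2 = 262 kN.
Bearing: edge l_c = 26, r_n = 73.32 kN; interior l_c = 42, r_n = 90.24 kN; R_n = 73.32 + 2·90.24 = 253.8 kN → 190 kN.
Block shear: A_gv = 775, A_nv = 525, A_nt = 100 mm²; R_n = min(0.6F_uA_nv, 0.6F_yA_gv) + U_bs·F_u·A_nt = 195.1 kN → 146 kN.
Block shear governs: 146 kN.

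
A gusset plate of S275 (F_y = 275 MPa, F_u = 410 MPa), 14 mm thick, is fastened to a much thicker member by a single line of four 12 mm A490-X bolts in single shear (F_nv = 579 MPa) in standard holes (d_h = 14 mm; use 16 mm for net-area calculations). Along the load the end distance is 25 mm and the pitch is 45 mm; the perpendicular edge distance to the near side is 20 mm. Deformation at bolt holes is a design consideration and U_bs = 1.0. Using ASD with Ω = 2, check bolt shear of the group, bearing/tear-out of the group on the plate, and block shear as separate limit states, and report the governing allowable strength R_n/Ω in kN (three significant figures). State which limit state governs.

Bolt shear: A_b = π·12²/4 = 113.1 mm²; R_n = 579 × 113.1 × 4 × 1 / 1000 = 261.9 kN → 261.9 / 2 = 131 kN.
Bearing: edge l_c = 18, r_n = 124 kN; interior l_c = 31, r_n = 165.3 kN; R_n = 124 + 3·165.3 = 619.9 kN → 310 kN.
Block shear: A_gv = 2240, A_nv = 1456, A_nt = 168 mm²; R_n = min(0.6F_uA_nv, 0.6F_yA_gv) + U_bs·F_u·A_nt = 427.1 kN → 214 kN.
Bolt shear governs: 131 kN.

131 kN (bolt shear governs)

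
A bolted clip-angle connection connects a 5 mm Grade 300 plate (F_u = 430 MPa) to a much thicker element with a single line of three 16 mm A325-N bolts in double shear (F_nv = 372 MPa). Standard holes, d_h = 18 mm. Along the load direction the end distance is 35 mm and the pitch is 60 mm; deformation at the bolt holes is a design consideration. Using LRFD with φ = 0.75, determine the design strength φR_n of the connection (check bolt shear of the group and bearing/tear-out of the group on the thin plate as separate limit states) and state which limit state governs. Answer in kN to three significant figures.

174 kN (bearing governs)

Bolt shear: A_b = π·16²/4 = 201.1 mm²; R_n = 372 × 201.1 × 3 × 2 / 1000 = 448.8 kN → 0.75 × 448.8 = 337 kN.
Bearing (1.2 l_c t F_u ≤ 2.4 d t F_u): upper limit = 2.4·16·5·430 / 1000 = 82.56 kN.
  Edge l_c = 35 − 18/2 = 26 → r_n = 67.08 kN; interior l_c = 60 − 18 = 42 → r_n = 82.56 kN.
  R_n,bearing = 1·67.08 + 2·82.56 = 232.2 kN → 0.75 × 232.2 = 174 kN.
Bearing governs: 174 kN.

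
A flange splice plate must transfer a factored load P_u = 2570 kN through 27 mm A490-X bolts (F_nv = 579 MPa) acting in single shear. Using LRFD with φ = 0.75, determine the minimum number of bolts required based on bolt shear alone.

11 bolts

A_b = π·27²/4 = 572.6 mm².
Per-bolt design strength φR_n = 0.75 × 579 × 572.6 × 1 / 1000 = 248.6 kN.
n ≥ 2570 / 248.6 = 10.34 → use 11 bolts.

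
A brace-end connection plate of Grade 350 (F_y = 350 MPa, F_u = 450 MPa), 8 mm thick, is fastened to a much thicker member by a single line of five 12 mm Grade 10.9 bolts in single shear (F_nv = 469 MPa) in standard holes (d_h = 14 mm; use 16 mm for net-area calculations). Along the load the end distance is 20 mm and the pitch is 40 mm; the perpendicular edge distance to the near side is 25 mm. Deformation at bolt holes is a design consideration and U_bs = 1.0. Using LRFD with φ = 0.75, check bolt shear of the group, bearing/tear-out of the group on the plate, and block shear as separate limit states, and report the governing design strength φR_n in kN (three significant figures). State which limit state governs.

Bolt shear: A_b = π·12²/4 = 113.1 mm²; R_n = 469 × 113.1 × 5 × 1 / 1000 = 265.2 kN → 0.75 × 265.2 = 199 kN.
Bearing: edge l_c = 13, r_n = 56.16 kN; interior l_c = 26, r_n = 103.7 kN; R_n = 56.16 + 4·103.7 = 470.9 kN → 353 kN.
Block shear: A_gv = 1440, A_nv = 864, A_nt = 136 mm²; R_n = min(0.6F_uA_nv, 0.6F_yA_gv) + U_bs·F_u·A_nt = 294.5 kN → 221 kN.
Bolt shear governs: 199 kN.

199 kN (bolt shear governs)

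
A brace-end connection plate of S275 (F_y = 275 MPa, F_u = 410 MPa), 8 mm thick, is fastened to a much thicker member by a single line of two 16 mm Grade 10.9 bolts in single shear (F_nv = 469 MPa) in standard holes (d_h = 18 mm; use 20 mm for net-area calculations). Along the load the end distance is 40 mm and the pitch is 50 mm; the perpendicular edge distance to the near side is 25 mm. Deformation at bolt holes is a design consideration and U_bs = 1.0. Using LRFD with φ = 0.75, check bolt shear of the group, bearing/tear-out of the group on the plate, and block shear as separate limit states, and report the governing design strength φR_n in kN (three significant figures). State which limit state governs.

Bolt shear: A_b = π·16²/4 = 201.1 mm²; R_n = 469 × 201.1 × 2 × 1 / 1000 = 188.6 kN → 0.75 × 188.6 = 141 kN.
Bearing: edge l_c = 31, r_n = 122 kN; interior l_c = 32, r_n = 126 kN; R_n = 122 + 1·126 = 248 kN → 186 kN.
Block shear: A_gv = 720, A_nv = 480, A_nt = 120 mm²; R_n = min(0.6F_uA_nv, 0.6F_yA_gv) + U_bs·F_u·A_nt = 167.3 kN → 125 kN.
Block shear governs: 125 kN.

125 kN (block shear governs)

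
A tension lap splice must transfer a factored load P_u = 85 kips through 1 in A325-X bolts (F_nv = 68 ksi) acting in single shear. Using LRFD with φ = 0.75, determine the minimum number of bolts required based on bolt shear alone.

3 bolts

A_b = π·1²/4 = 0.7854 in².
Per-bolt design strength φR_n = 0.75 × 68 × 0.7854 × 1 = 40.06 kips.
n ≥ 85 / 40.06 = 2.122 → use 3 bolts.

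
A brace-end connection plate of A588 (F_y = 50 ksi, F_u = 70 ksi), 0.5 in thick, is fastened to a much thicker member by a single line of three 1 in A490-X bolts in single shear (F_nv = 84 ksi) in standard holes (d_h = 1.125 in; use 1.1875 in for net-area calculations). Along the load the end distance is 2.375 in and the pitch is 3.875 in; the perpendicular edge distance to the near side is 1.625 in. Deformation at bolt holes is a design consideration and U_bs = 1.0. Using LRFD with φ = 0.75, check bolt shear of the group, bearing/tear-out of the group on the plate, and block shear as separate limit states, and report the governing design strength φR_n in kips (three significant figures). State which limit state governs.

Bolt shear: A_b = π·1²/4 = 0.7854 in²; R_n = 84 × 0.7854 × 3 × 1 = 197.9 kips → 0.75 × 197.9 = 148 kips.
Bearing: edge l_c = 1.812, r_n = 76.12 kips; interior l_c = 2.75, r_n = 84 kips; R_n = 76.12 + 2·84 = 244.1 kips → 183 kips.
Block shear: A_gv = 5.062, A_nv = 3.578, A_nt = 0.5156 in²; R_n = min(0.6F_uA_nv, 0.6F_yA_gv) + U_bs·F_u·A_nt = 186.4 kips → 140 kips.
Block shear governs: 140 kips.

140 kips (block shear governs)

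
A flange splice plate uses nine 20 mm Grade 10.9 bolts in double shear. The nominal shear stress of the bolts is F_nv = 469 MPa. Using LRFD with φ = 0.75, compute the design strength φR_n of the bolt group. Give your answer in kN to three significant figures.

A_b = π × 20² / 4 = 314.2 mm².
R_n = F_nv · A_b · n · n_s = 469 × 314.2 × 9 × 2 / 1000 = 2652 kN.
Design strength φR_n = 0.75 × 2652 = 1990 kN.

1990 kN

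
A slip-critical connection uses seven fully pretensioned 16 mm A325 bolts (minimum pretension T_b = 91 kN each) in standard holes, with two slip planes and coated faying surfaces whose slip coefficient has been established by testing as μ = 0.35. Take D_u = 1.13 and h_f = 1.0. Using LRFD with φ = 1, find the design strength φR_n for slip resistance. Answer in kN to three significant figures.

R_n = μ · D_u · h_f · T_b · n_s · n_b = 0.35 × 1.13 × 1.0 × 91 × 2 × 7 = 503.9 kN.
Design strength φR_n = 1 × 503.9 = 504 kN.

504 kN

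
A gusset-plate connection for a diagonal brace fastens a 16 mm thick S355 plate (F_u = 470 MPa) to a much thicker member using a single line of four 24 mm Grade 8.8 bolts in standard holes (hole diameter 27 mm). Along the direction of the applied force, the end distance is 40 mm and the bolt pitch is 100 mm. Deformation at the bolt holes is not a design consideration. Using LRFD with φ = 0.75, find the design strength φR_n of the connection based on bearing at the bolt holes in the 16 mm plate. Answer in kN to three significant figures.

Per bolt r_n = 1.5 l_c t F_u ≤ 3.0 d t F_u; upper limit = 3.0 × 24 × 16 × 470 / 1000 = 541.4 kN.
Edge bolt: l_c = 40 − 27/2 = 26.5 mm → 1.5 × 26.5 × 16 × 470 / 1000 = 298.9 → r_n = 298.9 kN.
Interior bolts: l_c = 100 − 27 = 73 mm → 1.5 × 73 × 16 × 470 / 1000 = 823.4 → r_n = 541.4 kN.
R_n = 1 × 298.9 + 3 × 541.4 = 1923 kN.
Design strength φR_n = 0.75 × 1923 = 1440 kN.

1440 kN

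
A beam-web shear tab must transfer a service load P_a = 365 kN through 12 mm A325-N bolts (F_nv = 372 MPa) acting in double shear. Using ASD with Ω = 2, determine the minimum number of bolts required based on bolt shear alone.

A_b = π·12²/4 = 113.1 mm².
Per-bolt allowable strength R_n/Ω = 372 × 113.1 × 2 / 1000 / 2 = 42.07 kN.
n ≥ 365 / 42.07 = 8.676 → use 9 bolts.

9 bolts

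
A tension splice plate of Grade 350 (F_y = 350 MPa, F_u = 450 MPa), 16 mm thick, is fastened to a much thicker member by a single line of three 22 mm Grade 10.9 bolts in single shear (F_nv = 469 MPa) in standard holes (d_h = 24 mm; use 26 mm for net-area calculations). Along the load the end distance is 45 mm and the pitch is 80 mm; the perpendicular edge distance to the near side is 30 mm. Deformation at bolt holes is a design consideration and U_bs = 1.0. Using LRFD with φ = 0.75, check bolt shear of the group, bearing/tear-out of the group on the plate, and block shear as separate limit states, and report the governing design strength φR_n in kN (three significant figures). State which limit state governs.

Bolt shear: A_b = π·22²/4 = 380.1 mm²; R_n = 469 × 380.1 × 3 × 1 / 1000 = 534.8 kN → 0.75 × 534.8 = 401 kN.
Bearing: edge l_c = 33, r_n = 285.1 kN; interior l_c = 56, r_n = 380.2 kN; R_n = 285.1 + 2·380.2 = 1045 kN → 784 kN.
Block shear: A_gv = 3280, A_nv = 2240, A_nt = 272 mm²; R_n = min(0.6F_uA_nv, 0.6F_yA_gv) + U_bs·F_u·A_nt = 727.2 kN → 545 kN.
Bolt shear governs: 401 kN.

401 kN (bolt shear governs)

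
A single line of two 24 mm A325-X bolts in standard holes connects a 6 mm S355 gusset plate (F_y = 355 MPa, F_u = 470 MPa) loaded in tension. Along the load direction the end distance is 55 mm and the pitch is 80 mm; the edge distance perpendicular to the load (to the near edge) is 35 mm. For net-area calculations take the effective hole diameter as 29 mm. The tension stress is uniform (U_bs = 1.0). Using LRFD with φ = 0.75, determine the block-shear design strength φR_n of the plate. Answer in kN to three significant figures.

Shear plane L_v = 55 + 1·80 = 135 mm; A_gv = 135 × 6 = 810 mm².
A_nv = (135 − 1.5·29) × 6 = 549 mm².
A_nt = (35 − 0.5·29) × 6 = 123 mm².
0.6 F_u A_nv = 154.8 kN; 0.6 F_y A_gv = 172.5 kN → shear rupture governs the shear term.
R_n = 154.8 + 1.0 × 470 × 123 / 1000 = 212.6 kN.
Design strength φR_n = 0.75 × 212.6 = 159 kN.

159 kN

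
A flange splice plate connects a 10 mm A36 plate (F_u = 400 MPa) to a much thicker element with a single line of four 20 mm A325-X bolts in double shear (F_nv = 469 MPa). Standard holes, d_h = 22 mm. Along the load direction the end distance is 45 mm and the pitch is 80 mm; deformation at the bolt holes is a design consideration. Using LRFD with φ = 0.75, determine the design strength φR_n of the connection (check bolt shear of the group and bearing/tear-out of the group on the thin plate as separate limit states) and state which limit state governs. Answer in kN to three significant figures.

554 kN (bearing governs)

Bolt shear: A_b = π·20²/4 = 314.2 mm²; R_n = 469 × 314.2 × 4 × 2 / 1000 = 1179 kN → 0.75 × 1179 = 884 kN.
Bearing (1.2 l_c t F_u ≤ 2.4 d t F_u): upper limit = 2.4·20·10·400 / 1000 = 192 kN.
  Edge l_c = 45 − 22/2 = 34 → r_n = 163.2 kN; interior l_c = 80 − 22 = 58 → r_n = 192 kN.
  R_n,bearing = 1·163.2 + 3·192 = 739.2 kN → 0.75 × 739.2 = 554 kN.
Bearing governs: 554 kN.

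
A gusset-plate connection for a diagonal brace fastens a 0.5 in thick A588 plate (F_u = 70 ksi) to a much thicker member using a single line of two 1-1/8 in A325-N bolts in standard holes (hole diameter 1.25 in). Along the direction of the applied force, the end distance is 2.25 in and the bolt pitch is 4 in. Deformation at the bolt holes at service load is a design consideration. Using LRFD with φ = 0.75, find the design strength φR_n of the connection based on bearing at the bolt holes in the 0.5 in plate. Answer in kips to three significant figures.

122 kips

Per bolt r_n = 1.2 l_c t F_u ≤ 2.4 d t F_u; upper limit = 2.4 × 1.125 × 0.5 × 70 = 94.5 kips.
Edge bolt: l_c = 2.25 − 1.25/2 = 1.625 in → 1.2 × 1.625 × 0.5 × 70 = 68.25 → r_n = 68.25 kips.
Interior bolts: l_c = 4 − 1.25 = 2.75 in → 1.2 × 2.75 × 0.5 × 70 = 115.5 → r_n = 94.5 kips.
R_n = 1 × 68.25 + 1 × 94.5 = 162.8 kips.
Design strength φR_n = 0.75 × 162.8 = 122 kips.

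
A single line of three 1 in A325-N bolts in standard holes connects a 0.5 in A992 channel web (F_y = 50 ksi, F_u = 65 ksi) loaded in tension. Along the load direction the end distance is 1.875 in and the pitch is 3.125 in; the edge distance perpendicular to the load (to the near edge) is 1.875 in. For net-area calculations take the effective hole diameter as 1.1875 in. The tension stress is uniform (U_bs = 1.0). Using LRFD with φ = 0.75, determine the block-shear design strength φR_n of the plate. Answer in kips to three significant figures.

Shear plane L_v = 1.875 + 2·3.125 = 8.125 in; A_gv = 8.125 × 0.5 = 4.062 in².
A_nv = (8.125 − 2.5·1.1875) × 0.5 = 2.578 in².
A_nt = (1.875 − 0.5·1.1875) × 0.5 = 0.6406 in².
0.6 F_u A_nv = 100.5 kips; 0.6 F_y A_gv = 121.9 kips → shear rupture governs the shear term.
R_n = 100.5 + 1.0 × 65 × 0.6406 = 142.2 kips.
Design strength φR_n = 0.75 × 142.2 = 107 kips.

107 kips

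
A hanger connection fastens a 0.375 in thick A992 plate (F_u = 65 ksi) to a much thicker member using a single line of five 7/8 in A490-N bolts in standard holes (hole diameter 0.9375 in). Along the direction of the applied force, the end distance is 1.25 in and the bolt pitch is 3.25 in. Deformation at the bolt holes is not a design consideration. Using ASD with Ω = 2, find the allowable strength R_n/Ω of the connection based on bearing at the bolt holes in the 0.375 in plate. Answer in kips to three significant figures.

142 kips

Per bolt r_n = 1.5 l_c t F_u ≤ 3.0 d t F_u; upper limit = 3.0 × 0.875 × 0.375 × 65 = 63.98 kips.
Edge bolt: l_c = 1.25 − 0.9375/2 = 0.7812 in → 1.5 × 0.7812 × 0.375 × 65 = 28.56 → r_n = 28.56 kips.
Interior bolts: l_c = 3.25 − 0.9375 = 2.312 in → 1.5 × 2.312 × 0.375 × 65 = 84.55 → r_n = 63.98 kips.
R_n = 1 × 28.56 + 4 × 63.98 = 284.5 kips.
Allowable strength R_n/Ω = 284.5 / 2 = 142 kips.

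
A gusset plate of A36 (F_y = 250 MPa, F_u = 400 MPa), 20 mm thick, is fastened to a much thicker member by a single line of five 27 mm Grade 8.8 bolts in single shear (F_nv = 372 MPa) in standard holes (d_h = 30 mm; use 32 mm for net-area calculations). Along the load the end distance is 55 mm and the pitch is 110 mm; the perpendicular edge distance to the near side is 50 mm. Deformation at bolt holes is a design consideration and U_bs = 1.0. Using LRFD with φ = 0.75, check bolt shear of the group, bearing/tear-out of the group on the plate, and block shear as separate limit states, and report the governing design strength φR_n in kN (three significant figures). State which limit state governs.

Bolt shear: A_b = π·27²/4 = 572.6 mm²; R_n = 372 × 572.6 × 5 × 1 / 1000 = 1065 kN → 0.75 × 1065 = 799 kN.
Bearing: edge l_c = 40, r_n = 384 kN; interior l_c = 80, r_n = 518.4 kN; R_n = 384 + 4·518.4 = 2458 kN → 1840 kN.
Block shear: A_gv = 9900, A_nv = 7020, A_nt = 680 mm²; R_n = min(0.6F_uA_nv, 0.6F_yA_gv) + U_bs·F_u·A_nt = 1757 kN → 1320 kN.
Bolt shear governs: 799 kN.

799 kN (bolt shear governs)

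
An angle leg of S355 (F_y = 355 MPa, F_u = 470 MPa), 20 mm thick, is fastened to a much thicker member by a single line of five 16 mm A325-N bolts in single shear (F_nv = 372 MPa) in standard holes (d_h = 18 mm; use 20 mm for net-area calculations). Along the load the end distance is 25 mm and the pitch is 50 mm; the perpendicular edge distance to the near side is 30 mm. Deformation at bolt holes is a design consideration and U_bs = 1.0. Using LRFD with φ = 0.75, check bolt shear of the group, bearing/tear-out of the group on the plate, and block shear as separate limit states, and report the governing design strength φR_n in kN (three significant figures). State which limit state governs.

280 kN (bolt shear governs)

Bolt shear: A_b = π·16²/4 = 201.1 mm²; R_n = 372 × 201.1 × 5 × 1 / 1000 = 374 kN → 0.75 × 374 = 280 kN.
Bearing: edge l_c = 16, r_n = 180.5 kN; interior l_c = 32, r_n = 361 kN; R_n = 180.5 + 4·361 = 1624 kN → 1220 kN.
Block shear: A_gv = 4500, A_nv = 2700, A_nt = 400 mm²; R_n = min(0.6F_uA_nv, 0.6F_yA_gv) + U_bs·F_u·A_nt = 949.4 kN → 712 kN.
Bolt shear governs: 280 kN.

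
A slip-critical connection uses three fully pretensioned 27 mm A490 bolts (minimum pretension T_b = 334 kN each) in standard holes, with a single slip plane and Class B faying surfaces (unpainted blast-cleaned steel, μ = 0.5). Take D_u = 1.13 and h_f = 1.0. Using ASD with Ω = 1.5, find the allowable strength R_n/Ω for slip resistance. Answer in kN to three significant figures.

377 kN

R_n = μ · D_u · h_f · T_b · n_s · n_b = 0.5 × 1.13 × 1.0 × 334 × 1 × 3 = 566.1 kN.
Allowable strength R_n/Ω = 566.1 / 1.5 = 377 kN.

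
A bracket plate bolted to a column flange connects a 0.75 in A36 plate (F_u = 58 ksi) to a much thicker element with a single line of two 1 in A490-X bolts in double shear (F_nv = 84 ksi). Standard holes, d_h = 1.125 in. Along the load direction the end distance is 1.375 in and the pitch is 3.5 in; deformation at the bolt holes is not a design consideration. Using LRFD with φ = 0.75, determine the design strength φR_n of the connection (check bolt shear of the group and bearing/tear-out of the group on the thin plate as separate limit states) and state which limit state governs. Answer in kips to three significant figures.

Bolt shear: A_b = π·1²/4 = 0.7854 in²; R_n = 84 × 0.7854 × 2 × 2 = 263.9 kips → 0.75 × 263.9 = 198 kips.
Bearing (1.5 l_c t F_u ≤ 3.0 d t F_u): upper limit = 3.0·1·0.75·58 = 130.5 kips.
  Edge l_c = 1.375 − 1.125/2 = 0.8125 → r_n = 53.02 kips; interior l_c = 3.5 − 1.125 = 2.375 → r_n = 130.5 kips.
  R_n,bearing = 1·53.02 + 1·130.5 = 183.5 kips → 0.75 × 183.5 = 138 kips.
Bearing governs: 138 kips.

138 kips (bearing governs)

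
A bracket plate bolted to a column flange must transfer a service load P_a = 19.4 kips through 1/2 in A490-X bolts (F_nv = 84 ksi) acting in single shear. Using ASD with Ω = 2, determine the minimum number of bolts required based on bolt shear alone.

3 bolts

A_b = π·0.5²/4 = 0.1963 in².
Per-bolt allowable strength R_n/Ω = 84 × 0.1963 × 1 / 2 = 8.247 kips.
n ≥ 19.4 / 8.247 = 2.352 → use 3 bolts.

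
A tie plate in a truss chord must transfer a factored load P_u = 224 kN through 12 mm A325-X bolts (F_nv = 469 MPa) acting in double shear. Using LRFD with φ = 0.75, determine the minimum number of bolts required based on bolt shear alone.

3 bolts

A_b = π·12²/4 = 113.1 mm².
Per-bolt design strength φR_n = 0.75 × 469 × 113.1 × 2 / 1000 = 79.56 kN.
n ≥ 224 / 79.56 = 2.815 → use 3 bolts.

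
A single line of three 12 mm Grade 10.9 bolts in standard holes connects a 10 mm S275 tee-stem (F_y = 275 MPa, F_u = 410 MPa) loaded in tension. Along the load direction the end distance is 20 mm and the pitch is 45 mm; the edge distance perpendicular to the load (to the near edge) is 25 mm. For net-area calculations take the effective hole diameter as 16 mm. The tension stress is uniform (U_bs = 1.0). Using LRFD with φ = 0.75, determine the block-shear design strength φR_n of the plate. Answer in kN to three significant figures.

181 kN

Shear plane L_v = 20 + 2·45 = 110 mm; A_gv = 110 × 10 = 1100 mm².
A_nv = (110 − 2.5·16) × 10 = 700 mm².
A_nt = (25 − 0.5·16) × 10 = 170 mm².
0.6 F_u A_nv = 172.2 kN; 0.6 F_y A_gv = 181.5 kN → shear rupture governs the shear term.
R_n = 172.2 + 1.0 × 410 × 170 / 1000 = 241.9 kN.
Design strength φR_n = 0.75 × 241.9 = 181 kN.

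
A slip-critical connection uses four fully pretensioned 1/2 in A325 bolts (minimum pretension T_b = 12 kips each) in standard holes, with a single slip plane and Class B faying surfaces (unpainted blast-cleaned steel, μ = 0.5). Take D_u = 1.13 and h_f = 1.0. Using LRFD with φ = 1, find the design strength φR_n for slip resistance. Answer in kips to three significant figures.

R_n = μ · D_u · h_f · T_b · n_s · n_b = 0.5 × 1.13 × 1.0 × 12 × 1 × 4 = 27.12 kips.
Design strength φR_n = 1 × 27.12 = 27.1 kips.

27.1 kips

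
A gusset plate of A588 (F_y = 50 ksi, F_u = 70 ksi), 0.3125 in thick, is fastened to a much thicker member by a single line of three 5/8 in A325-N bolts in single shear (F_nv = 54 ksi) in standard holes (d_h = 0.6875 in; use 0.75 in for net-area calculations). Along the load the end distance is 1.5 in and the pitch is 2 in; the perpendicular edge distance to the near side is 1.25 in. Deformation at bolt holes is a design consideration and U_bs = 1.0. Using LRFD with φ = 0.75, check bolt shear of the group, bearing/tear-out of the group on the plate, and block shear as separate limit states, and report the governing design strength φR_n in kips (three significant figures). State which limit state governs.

Bolt shear: A_b = π·0.625²/4 = 0.3068 in²; R_n = 54 × 0.3068 × 3 × 1 = 49.7 kips → 0.75 × 49.7 = 37.3 kips.
Bearing: edge l_c = 1.156, r_n = 30.35 kips; interior l_c = 1.312, r_n = 32.81 kips; R_n = 30.35 + 2·32.81 = 95.98 kips → 72 kips.
Block shear: A_gv = 1.719, A_nv = 1.133, A_nt = 0.2734 in²; R_n = min(0.6F_uA_nv, 0.6F_yA_gv) + U_bs·F_u·A_nt = 66.72 kips → 50 kips.
Bolt shear governs: 37.3 kips.

37.3 kips (bolt shear governs)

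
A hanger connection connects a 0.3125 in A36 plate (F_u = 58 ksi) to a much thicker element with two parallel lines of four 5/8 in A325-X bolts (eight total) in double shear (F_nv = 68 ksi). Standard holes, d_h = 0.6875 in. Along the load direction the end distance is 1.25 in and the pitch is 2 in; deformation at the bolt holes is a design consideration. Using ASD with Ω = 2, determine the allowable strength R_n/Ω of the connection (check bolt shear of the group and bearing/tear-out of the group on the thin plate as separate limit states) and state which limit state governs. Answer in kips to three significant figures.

101 kips (bearing governs)

Bolt shear: A_b = π·0.625²/4 = 0.3068 in²; R_n = 68 × 0.3068 × 8 × 2 = 333.8 kips → 333.8 / 2 = 167 kips.
Bearing (1.2 l_c t F_u ≤ 2.4 d t F_u): upper limit = 2.4·0.625·0.3125·58 = 27.19 kips.
  Edge l_c = 1.25 − 0.6875/2 = 0.9062 → r_n = 19.71 kips; interior l_c = 2 − 0.6875 = 1.312 → r_n = 27.19 kips.
  R_n,bearing = 2·19.71 + 6·27.19 = 202.5 kips → 202.5 / 2 = 101 kips.
Bearing governs: 101 kips.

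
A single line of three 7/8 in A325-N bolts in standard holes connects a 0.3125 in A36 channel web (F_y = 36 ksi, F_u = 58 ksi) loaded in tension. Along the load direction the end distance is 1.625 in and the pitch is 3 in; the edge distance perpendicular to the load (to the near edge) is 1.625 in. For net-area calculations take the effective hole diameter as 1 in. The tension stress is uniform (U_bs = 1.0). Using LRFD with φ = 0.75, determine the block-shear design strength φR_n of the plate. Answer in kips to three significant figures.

Shear plane L_v = 1.625 + 2·3 = 7.625 in; A_gv = 7.625 × 0.3125 = 2.383 in².
A_nv = (7.625 − 2.5·1) × 0.3125 = 1.602 in².
A_nt = (1.625 − 0.5·1) × 0.3125 = 0.3516 in².
0.6 F_u A_nv = 55.73 kips; 0.6 F_y A_gv = 51.47 kips → shear yielding governs the shear term.
R_n = 51.47 + 1.0 × 58 × 0.3516 = 71.86 kips.
Design strength φR_n = 0.75 × 71.86 = 53.9 kips.

53.9 kips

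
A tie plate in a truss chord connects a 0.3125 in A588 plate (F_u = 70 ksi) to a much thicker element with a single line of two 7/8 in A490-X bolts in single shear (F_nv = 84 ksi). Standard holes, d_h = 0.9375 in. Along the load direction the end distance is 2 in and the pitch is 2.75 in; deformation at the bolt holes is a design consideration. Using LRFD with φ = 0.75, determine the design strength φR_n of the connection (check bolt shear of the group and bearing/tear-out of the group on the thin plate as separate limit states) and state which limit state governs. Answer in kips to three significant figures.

64.6 kips (bearing governs)

Bolt shear: A_b = π·0.875²/4 = 0.6013 in²; R_n = 84 × 0.6013 × 2 × 1 = 101 kips → 0.75 × 101 = 75.8 kips.
Bearing (1.2 l_c t F_u ≤ 2.4 d t F_u): upper limit = 2.4·0.875·0.3125·70 = 45.94 kips.
  Edge l_c = 2 − 0.9375/2 = 1.531 → r_n = 40.2 kips; interior l_c = 2.75 − 0.9375 = 1.812 → r_n = 45.94 kips.
  R_n,bearing = 1·40.2 + 1·45.94 = 86.13 kips → 0.75 × 86.13 = 64.6 kips.
Bearing governs: 64.6 kips.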